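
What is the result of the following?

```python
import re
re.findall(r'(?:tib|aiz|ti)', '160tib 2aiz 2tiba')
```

['tib', 'aiz', 'tib']

`|` is ordered: at each position the engine commits to the first alternative that works.
With no groups in the pattern, `findall` gives back each whole match — 3 here.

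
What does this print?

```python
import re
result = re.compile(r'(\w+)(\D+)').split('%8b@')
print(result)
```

This matches one or more of a word character (captured); then one or more of a non-digit (captured).
Matches to split on: at [1:4] → '8b@'.
`re.split` interleaves the captured-group text with the surrounding fragments.

['%', '8b', '@', '']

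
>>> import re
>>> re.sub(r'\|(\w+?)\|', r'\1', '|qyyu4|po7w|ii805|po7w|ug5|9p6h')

'qyyu4po7wii805po7wug59p6h'

Matches: at [0:7] → '|qyyu4|'; at [11:18] → '|ii805|'; at [22:27] → '|ug5|'.
Each match is replaced using the text its own group 1 captured.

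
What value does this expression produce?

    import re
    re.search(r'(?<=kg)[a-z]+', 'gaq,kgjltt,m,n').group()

'jltt'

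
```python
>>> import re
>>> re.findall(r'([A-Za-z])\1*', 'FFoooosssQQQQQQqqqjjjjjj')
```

['F', 'o', 's', 'Q', 'q', 'j']

A backreference is literal: `\1` must see the identical characters the first group matched.
Walking the string: at [0:2] match 'FF', group 1 = 'F'; at [2:6] match 'oooo', group 1 = 'o'; at [6:9] match 'sss', group 1 = 's'; at [9:15] match 'QQQQQQ', group 1 = 'Q'; at [15:18] match 'qqq', group 1 = 'q'; ….
One capturing group, so `findall` returns just the captured substring from each match — 6 in all.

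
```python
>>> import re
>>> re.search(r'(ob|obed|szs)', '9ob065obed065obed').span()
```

Unlike `match`, `search` isn't anchored — it looks for the pattern anywhere in the string.
The match spans [1:3] → 'ob'.
Captured: group 1 = 'ob'.

(1, 3)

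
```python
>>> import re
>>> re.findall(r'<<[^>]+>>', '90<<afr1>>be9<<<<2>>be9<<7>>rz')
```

['<<afr1>>', '<<<<2>>', '<<7>>']

Walking the string: at [2:10] → '<<afr1>>'; at [13:20] → '<<<<2>>'; at [23:28] → '<<7>>'.
Since nothing is captured, `findall` lists the 3 matched substrings directly.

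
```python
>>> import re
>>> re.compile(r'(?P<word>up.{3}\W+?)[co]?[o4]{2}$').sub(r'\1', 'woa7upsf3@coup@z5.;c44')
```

'woa7upsf3@coup@z5.;'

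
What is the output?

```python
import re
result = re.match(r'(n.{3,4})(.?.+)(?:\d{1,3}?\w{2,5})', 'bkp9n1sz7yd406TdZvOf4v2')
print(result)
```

The pattern matches a literal 'n', then 3 to 4 of any character (captured); then optionally any character, then one or more of any character (captured); then 1 to 3 of a digit (lazy), then 2 to 5 of a word character (non-capturing group).
`match` is anchored at position 0; if the pattern doesn't fit there, it returns None.
Here the string doesn't start with a match, so the call returns None.

None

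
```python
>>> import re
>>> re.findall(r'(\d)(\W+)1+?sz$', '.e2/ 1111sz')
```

[('2', '/ ')]

Pattern: a digit (captured); then one or more of a non-word character (captured); then one or more of the literal '1' (lazy), then the literal 'sz'; then anchored at the end.
Matches: at [2:11] match '2/ 1111sz', groups = ('2', '/ ').
2 groups means the one result is a tuple of 2 captured strings — 1 here.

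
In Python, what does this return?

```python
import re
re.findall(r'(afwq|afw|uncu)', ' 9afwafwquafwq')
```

Alternation isn't longest-match — the leftmost alternative that fits at this position is chosen.
Scanning left to right: at [2:5] match 'afw', group 1 = 'afw'; at [5:9] match 'afwq', group 1 = 'afwq'; at [10:14] match 'afwq', group 1 = 'afwq'.
`findall` collects group 1 from each match (3 total).

['afw', 'afwq', 'afwq']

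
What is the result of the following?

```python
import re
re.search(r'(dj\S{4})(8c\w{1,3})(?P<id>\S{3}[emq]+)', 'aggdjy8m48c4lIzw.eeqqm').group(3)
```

This matches the literal 'dj', then exactly 4 of a non-whitespace character (captured); then the literal '8c', then 1 to 3 of a word character (captured); then exactly 3 of a non-whitespace character, then one or more of one of [emq] (captured as 'id').
`re.search` tries every starting position until one works.
The match spans [3:22] → 'djy8m48c4lIzw.eeqqm'.
Captured: group 1 = 'djy8m4', group 2 = '8c4lI', group 3 = 'zw.eeqqm'.

'zw.eeqqm'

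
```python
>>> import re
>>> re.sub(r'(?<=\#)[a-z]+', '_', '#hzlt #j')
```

'#_ #_'

Lookahead/lookbehind check context without consuming it, so the matched span excludes the asserted characters.
Matches: at [1:5] → 'hzlt'; at [7:8] → 'j'.
Each match is replaced by '_'.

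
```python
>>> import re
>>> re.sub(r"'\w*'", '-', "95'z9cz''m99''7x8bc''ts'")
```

'95----'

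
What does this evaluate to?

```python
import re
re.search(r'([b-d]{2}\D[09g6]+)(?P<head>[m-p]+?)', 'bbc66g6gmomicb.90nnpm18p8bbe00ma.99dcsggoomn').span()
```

Lazy quantifiers expand one character at a time until the remainder of the pattern can match.
The match spans [0:9] → 'bbc66g6gm'.

(0, 9)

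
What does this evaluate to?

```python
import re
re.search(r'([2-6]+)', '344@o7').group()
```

The pattern matches one or more of a character in [2-6] (captured).
`search` walks the string left to right and returns the first match it finds.
The match spans [0:3] → '344'.
Captured: group 1 = '344'.

'344'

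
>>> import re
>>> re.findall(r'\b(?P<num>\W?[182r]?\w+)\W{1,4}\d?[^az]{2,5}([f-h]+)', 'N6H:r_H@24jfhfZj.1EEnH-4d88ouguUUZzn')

[(':r_H', 'f'), ('.1EEnH', 'g')]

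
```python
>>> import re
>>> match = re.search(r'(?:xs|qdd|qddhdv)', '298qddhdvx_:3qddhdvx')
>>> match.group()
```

Alternation tries branches left to right and keeps the first one that lets the overall match succeed at that position.
`search` walks the string left to right and returns the first match it finds.
The match spans [3:6] → 'qdd'.

'qdd'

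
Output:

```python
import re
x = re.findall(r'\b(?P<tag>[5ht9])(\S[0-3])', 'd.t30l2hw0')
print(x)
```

[('t', '30')]

2 groups means the one result is a tuple of 2 captured strings — 1 here.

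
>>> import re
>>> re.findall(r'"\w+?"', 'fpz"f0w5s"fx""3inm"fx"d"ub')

`findall` yields the raw match text (3 of them) because the pattern has no groups.

['"f0w5s"', '"3inm"', '"d"']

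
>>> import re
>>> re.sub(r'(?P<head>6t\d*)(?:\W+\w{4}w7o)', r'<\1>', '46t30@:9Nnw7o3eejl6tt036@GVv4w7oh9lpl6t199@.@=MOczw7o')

'46t30@:9Nnw7o3eejl6tt036@GVv4w7oh9lpl<6t199>'

The replacement refers to a captured group, so each match is rewritten using its own captured text.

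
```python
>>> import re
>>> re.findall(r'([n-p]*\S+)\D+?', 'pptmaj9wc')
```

['pptmaj9w']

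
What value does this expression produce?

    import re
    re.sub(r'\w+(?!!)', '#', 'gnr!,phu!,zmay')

`(?!…)`/`(?<!…)` only lets a position through if the neighbouring text does NOT match; no characters are consumed.
Matches: at [0:2] → 'gn'; at [5:7] → 'ph'; at [10:14] → 'zmay'.
`sub` substitutes '#' at each match site.

'#r!,#u!,#'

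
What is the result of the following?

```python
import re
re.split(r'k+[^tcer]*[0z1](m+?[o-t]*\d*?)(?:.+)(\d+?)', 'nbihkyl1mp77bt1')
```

['nbih', 'mp', '1', '']

The pattern matches one or more of the literal 'k', then zero or more of any character except [tcer]; then one of [0z1]; then one or more of the literal 'm' (lazy), then zero or more of a character in [o-t], then zero or more of a digit (lazy) (captured); then one or more of any character (non-capturing group); then one or more of a digit (lazy) (captured).
Because the quantifier is non-greedy, it stops expanding at the earliest point where the rest of the pattern can succeed.
Matches to split on: at [4:15] → 'kyl1mp77bt1'.
With a capturing group present, the delimiter's captured portion is kept in the result list.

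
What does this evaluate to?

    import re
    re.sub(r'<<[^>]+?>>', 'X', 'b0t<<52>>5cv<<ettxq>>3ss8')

Each match is replaced by 'X'.

'b0tX5cvX3ss8'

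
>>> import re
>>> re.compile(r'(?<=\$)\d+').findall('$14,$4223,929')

['14', '4223']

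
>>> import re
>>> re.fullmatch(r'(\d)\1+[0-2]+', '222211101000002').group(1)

The match spans [0:15] → '222211101000002'.
Captured: group 1 = '2'.

'2'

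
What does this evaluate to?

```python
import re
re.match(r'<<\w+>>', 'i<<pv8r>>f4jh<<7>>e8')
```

None

`re.match` won't scan ahead — the pattern has to work from the very first character.
Here the pattern fails at index 0, so the call returns None.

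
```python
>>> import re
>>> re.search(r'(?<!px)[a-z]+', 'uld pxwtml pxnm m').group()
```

'uld'

The negative lookaround is zero-width — it rules out positions where the adjacent text would match, without consuming anything.
`re.search` tries every starting position until one works.
The match spans [0:3] → 'uld'.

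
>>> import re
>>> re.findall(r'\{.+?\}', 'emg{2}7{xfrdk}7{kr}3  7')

['{2}', '{xfrdk}', '{kr}']

A `+?`/`*?`/`{m,n}?` starts at its minimum and grows only as far as needed for what follows to match.
Since nothing is captured, `findall` lists the 3 matched substrings directly.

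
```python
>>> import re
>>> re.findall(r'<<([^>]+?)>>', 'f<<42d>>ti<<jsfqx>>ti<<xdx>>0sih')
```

['42d', 'jsfqx', 'xdx']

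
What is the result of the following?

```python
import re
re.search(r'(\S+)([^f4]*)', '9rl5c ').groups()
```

('9rl5c', ' ')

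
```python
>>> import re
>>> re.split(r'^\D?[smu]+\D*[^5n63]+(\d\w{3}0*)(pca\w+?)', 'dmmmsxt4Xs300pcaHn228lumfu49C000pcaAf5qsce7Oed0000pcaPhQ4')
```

['', '4Xs300', 'pcaH', 'n228lumfu49C000pcaAf5qsce7Oed0000pcaPhQ4']

Pattern: anchored at the start of the string; then optionally a non-digit; then one or more of one of [smu], then zero or more of a non-digit; then one or more of any character except [5n63]; then a digit, then exactly 3 of a word character, then zero or more of a literal '0' (captured); then the literal 'pca', then one or more of a word character (lazy) (captured).
A non-greedy quantifier consumes as few characters as it can — just enough that the remainder of the pattern still matches from where it stops; whatever follows it matches normally.
Matches to split on: at [0:17] → 'dmmmsxt4Xs300pcaH'.
Because the pattern has a capturing group, `split` also inserts each captured text between the pieces.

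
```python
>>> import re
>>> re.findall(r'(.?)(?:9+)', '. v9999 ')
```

['v']

Pattern: optionally any character (captured); then one or more of a literal '9' (non-capturing group).
Because there's exactly one group, `findall` drops the full match and keeps group 1 from the one hit.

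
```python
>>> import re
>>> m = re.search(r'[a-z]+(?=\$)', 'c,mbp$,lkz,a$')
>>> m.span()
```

(2, 5)

The lookaround is zero-width — it requires the adjacent text to match without consuming it, so the asserted text isn't part of the match.
`search` walks the string left to right and returns the first match it finds.
The match spans [2:5] → 'mbp'.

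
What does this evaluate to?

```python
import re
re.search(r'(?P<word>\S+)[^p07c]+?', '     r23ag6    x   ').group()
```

This matches one or more of a non-whitespace character (captured as 'word'); then one or more of any character except [p07c] (lazy).
Lazy quantifiers expand one character at a time until the remainder of the pattern can match.
`re.search` tries every starting position until one works.
The match spans [5:12] → 'r23ag6 '.
Captured: group 1 = 'r23ag6'.

'r23ag6 '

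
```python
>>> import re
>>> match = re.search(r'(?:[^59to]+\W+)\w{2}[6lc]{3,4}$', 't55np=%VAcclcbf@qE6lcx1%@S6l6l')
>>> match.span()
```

This matches one or more of any character except [59to], then one or more of a non-word character (non-capturing group); then exactly 2 of a word character, then 3 to 4 of one of [6lc]; then anchored at the end.
The match spans [3:30] → 'np=%VAcclcbf@qE6lcx1%@S6l6l'.

(3, 30)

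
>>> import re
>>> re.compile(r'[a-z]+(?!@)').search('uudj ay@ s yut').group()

'uudj'

`(?!…)`/`(?<!…)` only lets a position through if the neighbouring text does NOT match; no characters are consumed.
Unlike `match`, `search` isn't anchored — it looks for the pattern anywhere in the string.
The match spans [0:4] → 'uudj'.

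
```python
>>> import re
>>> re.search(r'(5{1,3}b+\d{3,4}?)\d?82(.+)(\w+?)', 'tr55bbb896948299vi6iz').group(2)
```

The match spans [2:21] → '55bbb896948299vi6iz'.
Captured: group 1 = '55bbb8969', group 2 = '99vi6i', group 3 = 'z'.

'99vi6i'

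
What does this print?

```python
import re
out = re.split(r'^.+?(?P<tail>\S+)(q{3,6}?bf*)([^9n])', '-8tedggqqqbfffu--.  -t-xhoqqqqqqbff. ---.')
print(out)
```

Pattern: anchored at the start of the string; then one or more of any character (lazy); then one or more of a non-whitespace character (captured as 'tail'); then 3 to 6 of a literal 'q' (lazy), then the literal 'b', then zero or more of the literal 'f' (captured); then any character except [9n] (captured).
Lazy quantifiers expand one character at a time until the remainder of the pattern can match.
Matches to split on: at [0:15] → '-8tedggqqqbfffu'.
`re.split` interleaves the captured-group text with the surrounding fragments.

['', '8tedgg', 'qqqbfff', 'u', '--.  -t-xhoqqqqqqbff. ---.']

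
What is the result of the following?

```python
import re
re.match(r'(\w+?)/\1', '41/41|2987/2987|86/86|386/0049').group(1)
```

'41'

`\1` has to match the exact text group 1 already captured.
`match` is anchored at position 0; if the pattern doesn't fit there, it returns None.
The match spans [0:5] → '41/41'.
Captured: group 1 = '41'.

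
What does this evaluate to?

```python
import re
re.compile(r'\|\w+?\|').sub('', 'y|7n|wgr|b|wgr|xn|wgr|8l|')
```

Every occurrence is swapped for ''.

'ywgrwgrwgr'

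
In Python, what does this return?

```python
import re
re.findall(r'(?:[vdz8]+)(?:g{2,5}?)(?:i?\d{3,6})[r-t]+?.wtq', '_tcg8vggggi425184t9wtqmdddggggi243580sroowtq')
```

Pattern: one or more of one of [vdz8] (non-capturing group); then 2 to 5 of a literal 'g' (lazy) (non-capturing group); then optionally the literal 'i', then 3 to 6 of a digit (non-capturing group); then one or more of a character in [r-t] (lazy); then any character, then the literal 'wtq'.
`findall` yields the raw match text (1 of them) because the pattern has no groups.

['8vggggi425184t9wtq']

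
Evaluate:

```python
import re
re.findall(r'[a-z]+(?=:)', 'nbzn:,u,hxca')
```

Lookahead/lookbehind check context without consuming it, so the matched span excludes the asserted characters.
Scanning left to right: at [0:4] → 'nbzn'.
`findall` yields the raw match text (1 of them) because the pattern has no groups.

['nbzn']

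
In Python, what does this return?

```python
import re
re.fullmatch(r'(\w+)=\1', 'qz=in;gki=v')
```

None

A backreference is literal: `\1` must see the identical characters the first group matched.
For `fullmatch`, every character of the input must be accounted for by the pattern.
Here the pattern can't cover the whole string, so the call returns None.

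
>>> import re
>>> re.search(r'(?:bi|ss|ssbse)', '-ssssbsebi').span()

`search` walks the string left to right and returns the first match it finds.
The match spans [1:3] → 'ss'.

(1, 3)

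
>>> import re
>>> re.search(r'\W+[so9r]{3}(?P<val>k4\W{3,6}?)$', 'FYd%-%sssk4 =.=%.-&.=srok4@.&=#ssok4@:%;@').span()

(26, 41)

The match spans [26:41] → '@.&=#ssok4@:%;@'.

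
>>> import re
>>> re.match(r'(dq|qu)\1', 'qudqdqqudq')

With `match`, the pattern is implicitly anchored at the beginning.
Here position 0 doesn't satisfy it, so the call returns None.

None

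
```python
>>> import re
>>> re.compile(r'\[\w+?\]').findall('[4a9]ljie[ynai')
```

Walking the string: at [0:5] → '[4a9]'.
No capturing groups, so `findall` returns the 1 full match string.

['[4a9]']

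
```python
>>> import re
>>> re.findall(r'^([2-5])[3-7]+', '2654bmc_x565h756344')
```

['2']

This matches anchored at the start of the string; then a character in [2-5] (captured); then one or more of a character in [3-7].
`findall` collects group 1 from the one match (1 total).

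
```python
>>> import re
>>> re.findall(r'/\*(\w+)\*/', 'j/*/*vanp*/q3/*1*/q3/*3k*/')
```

['vanp', '1', '3k']

Matches: at [3:11] match '/*vanp*/', group 1 = 'vanp'; at [13:18] match '/*1*/', group 1 = '1'; at [20:26] match '/*3k*/', group 1 = '3k'.
With a single group, `findall` returns only what that group captured — 3 items.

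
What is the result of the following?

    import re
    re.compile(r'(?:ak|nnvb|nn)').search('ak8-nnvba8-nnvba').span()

`re.search` scans for the first position where the pattern succeeds.
The match spans [0:2] → 'ak'.

(0, 2)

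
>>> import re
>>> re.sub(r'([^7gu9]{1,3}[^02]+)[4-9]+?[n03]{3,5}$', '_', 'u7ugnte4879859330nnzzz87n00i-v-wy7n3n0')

This matches 1 to 3 of any character except [7gu9], then one or more of any character except [02] (captured); then one or more of a character in [4-9] (lazy); then 3 to 5 of one of [n03]; then anchored at the end.
Matches: at [24:38] → 'n00i-v-wy7n3n0'.
Each match is replaced by '_'.

'u7ugnte4879859330nnzzz87_'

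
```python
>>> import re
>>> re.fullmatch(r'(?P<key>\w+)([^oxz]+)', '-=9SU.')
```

None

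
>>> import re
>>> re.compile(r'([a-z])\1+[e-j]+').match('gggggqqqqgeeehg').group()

`match` is anchored at position 0; if the pattern doesn't fit there, it returns None.
The match spans [0:5] → 'ggggg'.

'ggggg'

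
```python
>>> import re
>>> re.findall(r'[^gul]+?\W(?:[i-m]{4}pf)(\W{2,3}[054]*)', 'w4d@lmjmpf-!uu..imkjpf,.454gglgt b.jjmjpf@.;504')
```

['-!', ',.454', '@.;504']

Pattern: one or more of any character except [gul] (lazy), then a non-word character; then exactly 4 of a character in [i-m], then the literal 'pf' (non-capturing group); then 2 to 3 of a non-word character, then zero or more of one of [054] (captured).
One capturing group, so `findall` returns just the captured substring from each match — 3 in all.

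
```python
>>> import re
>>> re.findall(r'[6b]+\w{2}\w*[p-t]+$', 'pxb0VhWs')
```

Pattern: one or more of one of [6b]; then exactly 2 of a word character, then zero or more of a word character, then one or more of a character in [p-t]; then anchored at the end.
No capturing groups, so `findall` returns the 1 full match string.

['b0VhWs']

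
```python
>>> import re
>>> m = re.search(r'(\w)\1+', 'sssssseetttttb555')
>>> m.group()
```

'ssssss'

After group 1 captures some text, `\1` only succeeds where that same text appears again.
The match spans [0:6] → 'ssssss'.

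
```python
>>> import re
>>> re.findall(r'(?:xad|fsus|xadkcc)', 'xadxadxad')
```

['xad', 'xad', 'xad']

Matches: at [0:3] → 'xad'; at [3:6] → 'xad'; at [6:9] → 'xad'.
Since nothing is captured, `findall` lists the 3 matched substrings directly.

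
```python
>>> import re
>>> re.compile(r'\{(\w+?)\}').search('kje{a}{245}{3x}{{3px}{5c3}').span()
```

(3, 6)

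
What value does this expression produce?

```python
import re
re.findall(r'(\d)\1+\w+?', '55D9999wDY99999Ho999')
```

['5', '9', '9', '9']

After group 1 captures some text, `\1` only succeeds where that same text appears again.
`findall` collects group 1 from each match (4 total).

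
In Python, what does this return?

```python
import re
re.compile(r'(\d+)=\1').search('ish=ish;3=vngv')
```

None

The backreference `\1` re-matches whatever the first group consumed, character for character.
Here no position works, so the call returns None.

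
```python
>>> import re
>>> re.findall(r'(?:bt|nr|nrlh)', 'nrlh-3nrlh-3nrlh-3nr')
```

Branches in `(...|...)` are attempted left-to-right; the first branch that allows the whole pattern to succeed is taken.
`findall` yields the raw match text (4 of them) because the pattern has no groups.

['nr', 'nr', 'nr', 'nr']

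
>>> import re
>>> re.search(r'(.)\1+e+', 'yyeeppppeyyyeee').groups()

`\1` is not a pattern — it's the concrete string captured by group 1, re-applied verbatim.
Unlike `match`, `search` isn't anchored — it looks for the pattern anywhere in the string.
The match spans [0:4] → 'yyee'.
Captured: group 1 = 'y'.

('y',)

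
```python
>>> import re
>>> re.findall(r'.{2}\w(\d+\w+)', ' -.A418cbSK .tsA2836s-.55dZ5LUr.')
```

['418cbSK', '2836s', '5dZ5LUr']

The pattern matches exactly 2 of any character, then a word character; then one or more of a digit, then one or more of a word character (captured).
One capturing group, so `findall` returns just the captured substring from each match — 3 in all.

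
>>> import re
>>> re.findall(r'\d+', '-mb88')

Pattern: one or more of a digit.
Matches: at [3:5] → '88'.
No capturing groups, so `findall` returns the 1 full match string.

['88']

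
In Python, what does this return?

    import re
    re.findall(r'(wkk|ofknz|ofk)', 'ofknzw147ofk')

['ofknz', 'ofk']

The regex engine tests alternatives in the order written; an earlier branch that matches wins even if a later one would match more.
With a single group, `findall` returns only what that group captured — 2 items.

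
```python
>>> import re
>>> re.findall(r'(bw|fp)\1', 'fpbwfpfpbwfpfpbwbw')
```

['fp', 'fp', 'bw']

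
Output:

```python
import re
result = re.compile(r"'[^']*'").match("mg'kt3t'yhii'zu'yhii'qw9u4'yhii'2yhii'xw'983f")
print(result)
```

None

With `match`, the pattern is implicitly anchored at the beginning.
Here the pattern fails at index 0, so the call returns None.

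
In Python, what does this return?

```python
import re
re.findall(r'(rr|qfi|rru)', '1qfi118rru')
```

['qfi', 'rr']

Alternation tries branches left to right and keeps the first one that lets the overall match succeed at that position.
Walking the string: at [1:4] match 'qfi', group 1 = 'qfi'; at [7:9] match 'rr', group 1 = 'rr'.
One capturing group, so `findall` returns just the captured substring from each match — 2 in all.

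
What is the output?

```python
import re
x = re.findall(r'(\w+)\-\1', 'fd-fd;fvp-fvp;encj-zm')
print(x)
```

['fd', 'fvp']

The backreference `\1` re-matches whatever the first group consumed, character for character.
Because there's exactly one group, `findall` drops the full match and keeps group 1 from each hit.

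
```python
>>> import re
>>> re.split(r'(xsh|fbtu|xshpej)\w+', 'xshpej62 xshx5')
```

['', 'xsh', ' ', 'xsh', '']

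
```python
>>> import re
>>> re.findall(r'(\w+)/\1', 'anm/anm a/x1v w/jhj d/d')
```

['anm', 'd']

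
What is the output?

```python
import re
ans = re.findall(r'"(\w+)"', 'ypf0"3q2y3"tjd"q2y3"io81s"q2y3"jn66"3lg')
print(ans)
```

Scanning left to right: at [4:11] match '"3q2y3"', group 1 = '3q2y3'; at [14:20] match '"q2y3"', group 1 = 'q2y3'; at [25:31] match '"q2y3"', group 1 = 'q2y3'.
One capturing group, so `findall` returns just the captured substring from each match — 3 in all.

['3q2y3', 'q2y3', 'q2y3']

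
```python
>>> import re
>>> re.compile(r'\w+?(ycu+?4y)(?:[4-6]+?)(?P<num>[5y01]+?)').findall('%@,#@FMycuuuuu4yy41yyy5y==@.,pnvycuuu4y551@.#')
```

[('ycuuu4y', '5')]

The pattern matches one or more of a word character (lazy); then the literal 'yc', then one or more of a literal 'u' (lazy), then the literal '4y' (captured); then one or more of a character in [4-6] (lazy) (non-capturing group); then one or more of one of [5y01] (lazy) (captured as 'num').
The `?` after the quantifier makes it lazy — it takes as little as possible before letting the rest of the pattern try.
Walking the string: at [29:41] match 'pnvycuuu4y55', groups = ('ycuuu4y', '5').
With 2 capturing groups, `findall` returns a 2-tuple per match.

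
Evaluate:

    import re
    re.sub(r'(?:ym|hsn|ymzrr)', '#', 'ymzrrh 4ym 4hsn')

`|` is ordered: at each position the engine commits to the first alternative that works.
Each match is replaced by '#'.

'#zrrh 4# 4#'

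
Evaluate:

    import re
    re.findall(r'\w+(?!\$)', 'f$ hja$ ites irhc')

The negative lookaround is zero-width — it rules out positions where the adjacent text would match, without consuming anything.
Scanning left to right: at [3:5] → 'hj'; at [8:12] → 'ites'; at [13:17] → 'irhc'.
Since nothing is captured, `findall` lists the 3 matched substrings directly.

['hj', 'ites', 'irhc']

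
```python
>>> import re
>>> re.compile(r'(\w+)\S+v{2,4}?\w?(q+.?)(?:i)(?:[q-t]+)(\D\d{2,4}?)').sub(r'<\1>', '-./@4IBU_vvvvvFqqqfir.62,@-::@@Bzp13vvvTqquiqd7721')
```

A non-greedy quantifier consumes as few characters as it can — just enough that the remainder of the pattern still matches from where it stops; whatever follows it matches normally.
Each match is replaced using the text its own group 1 captured.

'-./@<4IBU_vvvvvFqqqfir>21'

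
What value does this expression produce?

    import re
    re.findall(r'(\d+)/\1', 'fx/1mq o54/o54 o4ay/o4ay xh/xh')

[]

Because there's exactly one group, `findall` drops the full match and keeps group 1 from each hit.
Nothing in the string satisfies the pattern, so the list is empty.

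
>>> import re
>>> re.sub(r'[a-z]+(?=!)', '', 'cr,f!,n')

'cr,!,n'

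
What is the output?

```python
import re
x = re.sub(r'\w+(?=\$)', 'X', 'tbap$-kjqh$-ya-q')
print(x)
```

X$-X$-ya-q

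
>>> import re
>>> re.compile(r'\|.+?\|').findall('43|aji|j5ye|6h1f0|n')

['|aji|', '|6h1f0|']

The `?` after the quantifier makes it lazy — it takes as little as possible before letting the rest of the pattern try.
With no groups in the pattern, `findall` gives back each whole match — 2 here.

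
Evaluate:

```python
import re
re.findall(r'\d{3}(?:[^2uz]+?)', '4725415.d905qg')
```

['4725', '415.', '905q']

The `?` after the quantifier makes it lazy — it takes as little as possible before letting the rest of the pattern try.
`findall` yields the raw match text (3 of them) because the pattern has no groups.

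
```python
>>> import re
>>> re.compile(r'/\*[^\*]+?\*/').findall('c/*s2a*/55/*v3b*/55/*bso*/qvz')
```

['/*s2a*/', '/*v3b*/', '/*bso*/']

Scanning left to right: at [1:8] → '/*s2a*/'; at [10:17] → '/*v3b*/'; at [19:26] → '/*bso*/'.
With no groups in the pattern, `findall` gives back each whole match — 3 here.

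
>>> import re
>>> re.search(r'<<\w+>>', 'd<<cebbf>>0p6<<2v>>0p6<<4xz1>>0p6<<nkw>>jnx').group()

'<<cebbf>>'

Unlike `match`, `search` isn't anchored — it looks for the pattern anywhere in the string.
The match spans [1:10] → '<<cebbf>>'.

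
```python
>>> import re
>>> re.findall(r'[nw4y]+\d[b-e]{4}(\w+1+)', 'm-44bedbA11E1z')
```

['A11E1']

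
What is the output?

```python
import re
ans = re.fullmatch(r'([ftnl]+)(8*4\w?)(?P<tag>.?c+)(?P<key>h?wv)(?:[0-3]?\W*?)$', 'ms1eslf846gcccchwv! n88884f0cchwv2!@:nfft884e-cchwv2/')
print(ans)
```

`re.fullmatch` requires the pattern to consume the entire string.
Here the string isn't matched end-to-end, so the call returns None.

None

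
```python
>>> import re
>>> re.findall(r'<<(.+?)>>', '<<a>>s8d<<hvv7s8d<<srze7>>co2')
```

['a', 'hvv7s8d<<srze7']

Scanning left to right: at [0:5] match '<<a>>', group 1 = 'a'; at [8:26] match '<<hvv7s8d<<srze7>>', group 1 = 'hvv7s8d<<srze7'.
With a single group, `findall` returns only what that group captured — 2 items.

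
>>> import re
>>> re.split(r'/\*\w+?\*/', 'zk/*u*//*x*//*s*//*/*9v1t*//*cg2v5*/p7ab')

Each match becomes a cut point; 6 segments remain.

['zk', '', '', '/*', '', 'p7ab']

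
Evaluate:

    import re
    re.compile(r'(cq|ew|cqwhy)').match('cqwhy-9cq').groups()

('cq',)

Alternation tries branches left to right and keeps the first one that lets the overall match succeed at that position.
`match` is anchored at position 0; if the pattern doesn't fit there, it returns None.
The match spans [0:2] → 'cq'.
Captured: group 1 = 'cq'.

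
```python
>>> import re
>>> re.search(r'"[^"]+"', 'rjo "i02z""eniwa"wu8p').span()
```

(4, 10)

`search` walks the string left to right and returns the first match it finds.
The match spans [4:10] → '"i02z"'.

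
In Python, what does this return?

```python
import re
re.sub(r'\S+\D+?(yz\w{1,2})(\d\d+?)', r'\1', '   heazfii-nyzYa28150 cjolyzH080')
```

'   yzH0'

This matches one or more of a non-whitespace character; then one or more of a non-digit (lazy); then the literal 'yz', then 1 to 2 of a word character (captured); then a digit, then one or more of a digit (lazy) (captured).
Matches: at [3:32] → 'heazfii-nyzYa28150 cjolyzH080'.
Each match is replaced using the text its own group 1 captured.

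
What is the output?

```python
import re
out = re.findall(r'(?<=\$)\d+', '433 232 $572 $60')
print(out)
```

['572', '60']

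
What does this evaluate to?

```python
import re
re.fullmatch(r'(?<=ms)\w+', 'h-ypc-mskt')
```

None

`re.fullmatch` requires the pattern to consume the entire string.
Here the pattern can't cover the whole string, so the call returns None.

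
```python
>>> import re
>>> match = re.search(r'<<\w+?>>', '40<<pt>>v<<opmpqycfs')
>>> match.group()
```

The match spans [2:8] → '<<pt>>'.

'<<pt>>'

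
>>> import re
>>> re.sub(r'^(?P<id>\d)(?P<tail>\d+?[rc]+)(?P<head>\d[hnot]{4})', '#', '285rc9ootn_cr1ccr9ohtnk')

'#_cr1ccr9ohtnk'

Pattern: anchored at the start of the string; then a digit (captured as 'id'); then one or more of a digit (lazy), then one or more of one of [rc] (captured as 'tail'); then a digit, then exactly 4 of one of [hnot] (captured as 'head').
Every occurrence is swapped for '#'.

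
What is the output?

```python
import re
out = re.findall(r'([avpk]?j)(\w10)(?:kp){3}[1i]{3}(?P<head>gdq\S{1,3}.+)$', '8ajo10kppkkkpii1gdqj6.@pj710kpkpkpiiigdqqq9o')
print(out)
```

This matches optionally one of [avpk], then the literal 'j' (captured); then a word character, then the literal '10' (captured); then the literal 'kp' repeated 3 times, then exactly 3 of one of [1i]; then the literal 'gdq', then 1 to 3 of a non-whitespace character, then one or more of any character (captured as 'head'); then anchored at the end.
Matches: at [23:44] match 'pj710kpkpkpiiigdqqq9o', groups = ('pj', '710', 'gdqqq9o').
Multiple groups make `findall` return tuples — one 3-tuple for the one match.

[('pj', '710', 'gdqqq9o')]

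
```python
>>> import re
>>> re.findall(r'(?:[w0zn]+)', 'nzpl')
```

The pattern matches one or more of one of [w0zn] (non-capturing group).
Walking the string: at [0:2] → 'nz'.
`findall` yields the raw match text (1 of them) because the pattern has no groups.

['nz']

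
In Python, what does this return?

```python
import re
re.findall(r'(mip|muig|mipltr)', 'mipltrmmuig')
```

['mip', 'muig']

Alternation isn't longest-match — the leftmost alternative that fits at this position is chosen.
Scanning left to right: at [0:3] match 'mip', group 1 = 'mip'; at [7:11] match 'muig', group 1 = 'muig'.
One capturing group, so `findall` returns just the captured substring from each match — 2 in all.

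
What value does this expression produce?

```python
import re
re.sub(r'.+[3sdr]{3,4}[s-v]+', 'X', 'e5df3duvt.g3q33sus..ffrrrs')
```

This matches one or more of any character; then 3 to 4 of one of [3sdr], then one or more of a character in [s-v].
Matches: at [0:26] → 'e5df3duvt.g3q33sus..ffrrrs'.
Every occurrence is swapped for 'X'.

'X'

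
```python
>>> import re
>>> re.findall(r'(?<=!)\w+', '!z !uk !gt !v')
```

Because the assertion is zero-width, the text it checks is not consumed and won't appear in the result.
Walking the string: at [1:2] → 'z'; at [4:6] → 'uk'; at [8:10] → 'gt'; at [12:13] → 'v'.
With no groups in the pattern, `findall` gives back each whole match — 4 here.

['z', 'uk', 'gt', 'v']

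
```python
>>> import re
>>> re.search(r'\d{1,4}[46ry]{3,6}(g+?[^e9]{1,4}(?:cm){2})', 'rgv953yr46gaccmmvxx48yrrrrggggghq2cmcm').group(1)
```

'ggggghq2cmcm'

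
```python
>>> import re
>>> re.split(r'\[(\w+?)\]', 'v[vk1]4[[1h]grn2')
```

['v', 'vk1', '4[', '1h', 'grn2']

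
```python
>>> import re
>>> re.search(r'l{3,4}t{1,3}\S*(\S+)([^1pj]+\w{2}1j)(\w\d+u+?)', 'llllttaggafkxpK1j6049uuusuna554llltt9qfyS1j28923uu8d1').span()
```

(0, 49)

Lazy quantifiers expand one character at a time until the remainder of the pattern can match.
The match spans [0:49] → 'llllttaggafkxpK1j6049uuusuna554llltt9qfyS1j28923u'.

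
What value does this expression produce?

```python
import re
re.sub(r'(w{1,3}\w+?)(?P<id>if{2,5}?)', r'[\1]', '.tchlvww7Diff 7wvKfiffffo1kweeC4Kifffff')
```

'.tchlv[ww7D] 7[wvKf]ffo1k[weeC4K]fff'

Pattern: 1 to 3 of the literal 'w', then one or more of a word character (lazy) (captured); then a literal 'i', then 2 to 5 of the literal 'f' (lazy) (captured as 'id').
Lazy quantifiers expand one character at a time until the remainder of the pattern can match.
Matches: at [6:13] → 'ww7Diff'; at [15:22] → 'wvKfiff'; at [27:36] → 'weeC4Kiff'.
Each match is replaced using the text its own group 1 captured.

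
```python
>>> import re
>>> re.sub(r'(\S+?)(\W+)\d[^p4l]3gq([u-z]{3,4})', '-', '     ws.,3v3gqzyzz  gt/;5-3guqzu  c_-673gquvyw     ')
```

'     -  gt/;5-3guqzu  -     '

Pattern: one or more of a non-whitespace character (lazy) (captured); then one or more of a non-word character (captured); then a digit, then any character except [p4l], then the literal '3gq'; then 3 to 4 of a character in [u-z] (captured).
Matches: at [5:18] → 'ws.,3v3gqzyzz'; at [34:46] → 'c_-673gquvyw'.
`sub` substitutes '-' at each match site.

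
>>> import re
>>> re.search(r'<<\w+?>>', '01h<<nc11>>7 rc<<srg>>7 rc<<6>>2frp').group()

'<<nc11>>'

The match spans [3:11] → '<<nc11>>'.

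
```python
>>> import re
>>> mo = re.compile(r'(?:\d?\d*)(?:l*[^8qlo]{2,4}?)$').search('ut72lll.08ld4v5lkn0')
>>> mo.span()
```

Pattern: optionally a digit, then zero or more of a digit (non-capturing group); then zero or more of the literal 'l', then 2 to 4 of any character except [8qlo] (lazy) (non-capturing group); then anchored at the end.
The match spans [14:19] → '5lkn0'.

(14, 19)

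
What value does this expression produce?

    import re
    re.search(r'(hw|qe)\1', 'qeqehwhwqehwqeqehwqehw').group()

After group 1 captures some text, `\1` only succeeds where that same text appears again.
Unlike `match`, `search` isn't anchored — it looks for the pattern anywhere in the string.
The match spans [0:4] → 'qeqe'.
Captured: group 1 = 'qe'.

'qeqe'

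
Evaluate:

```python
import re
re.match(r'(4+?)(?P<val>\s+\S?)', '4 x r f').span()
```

(0, 3)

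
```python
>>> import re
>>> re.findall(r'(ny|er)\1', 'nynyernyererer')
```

`\1` has to match the exact text group 1 already captured.
Matches: at [0:4] match 'nyny', group 1 = 'ny'; at [8:12] match 'erer', group 1 = 'er'.
One capturing group, so `findall` returns just the captured substring from each match — 2 in all.

['ny', 'er']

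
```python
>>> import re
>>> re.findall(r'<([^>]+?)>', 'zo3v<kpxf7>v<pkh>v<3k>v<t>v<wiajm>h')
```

['kpxf7', 'pkh', '3k', 't', 'wiajm']

Matches: at [4:11] match '<kpxf7>', group 1 = 'kpxf7'; at [12:17] match '<pkh>', group 1 = 'pkh'; at [18:22] match '<3k>', group 1 = '3k'; at [23:26] match '<t>', group 1 = 't'; at [27:34] match '<wiajm>', group 1 = 'wiajm'.
One capturing group, so `findall` returns just the captured substring from each match — 5 in all.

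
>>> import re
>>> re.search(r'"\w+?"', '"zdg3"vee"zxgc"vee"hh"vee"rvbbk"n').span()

(0, 6)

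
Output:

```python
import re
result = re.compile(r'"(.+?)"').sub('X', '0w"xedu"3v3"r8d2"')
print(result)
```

0wX3v3X

A non-greedy quantifier consumes as few characters as it can — just enough that the remainder of the pattern still matches from where it stops; whatever follows it matches normally.
Every occurrence is swapped for 'X'.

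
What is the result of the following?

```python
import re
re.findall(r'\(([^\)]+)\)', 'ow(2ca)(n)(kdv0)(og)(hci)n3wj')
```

With a single group, `findall` returns only what that group captured — 5 items.

['2ca', 'n', 'kdv0', 'og', 'hci']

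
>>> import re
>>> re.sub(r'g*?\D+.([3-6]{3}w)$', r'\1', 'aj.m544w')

This matches zero or more of a literal 'g' (lazy), then one or more of a non-digit; then any character; then exactly 3 of a character in [3-6], then the literal 'w' (captured); then anchored at the end.
Each match is replaced using the text its own group 1 captured.

'544w'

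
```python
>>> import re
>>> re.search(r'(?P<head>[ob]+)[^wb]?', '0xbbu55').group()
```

The match spans [2:5] → 'bbu'.

'bbu'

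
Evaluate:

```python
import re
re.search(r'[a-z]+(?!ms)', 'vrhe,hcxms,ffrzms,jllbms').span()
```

Because the assertion is negative and zero-width, positions next to the forbidden text are skipped.
The match spans [0:4] → 'vrhe'.

(0, 4)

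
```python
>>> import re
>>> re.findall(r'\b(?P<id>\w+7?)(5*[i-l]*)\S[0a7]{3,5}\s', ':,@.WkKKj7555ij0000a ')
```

[('WkKKj7555ij0', '')]

The pattern matches a word boundary (`\b`, zero-width); then one or more of a word character, then optionally the literal '7' (captured as 'id'); then zero or more of a literal '5', then zero or more of a character in [i-l] (captured); then a non-whitespace character, then 3 to 5 of one of [0a7], then whitespace.
Walking the string: at [4:21] match 'WkKKj7555ij0000a ', groups = ('WkKKj7555ij0', '').
`findall` packs the 2 group values into a tuple for every match.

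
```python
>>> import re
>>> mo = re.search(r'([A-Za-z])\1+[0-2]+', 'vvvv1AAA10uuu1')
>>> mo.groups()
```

The backreference `\1` re-matches whatever the first group consumed, character for character.
`re.search` tries every starting position until one works.
The match spans [0:5] → 'vvvv1'.
Captured: group 1 = 'v'.

('v',)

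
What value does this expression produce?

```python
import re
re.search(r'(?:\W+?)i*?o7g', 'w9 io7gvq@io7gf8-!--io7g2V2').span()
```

(2, 7)

The match spans [2:7] → ' io7g'.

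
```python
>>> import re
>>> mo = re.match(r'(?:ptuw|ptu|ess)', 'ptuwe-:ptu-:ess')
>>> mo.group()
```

'ptuw'

Branches in `(...|...)` are attempted left-to-right; the first branch that allows the whole pattern to succeed is taken.
With `match`, the pattern is implicitly anchored at the beginning.
The match spans [0:4] → 'ptuw'.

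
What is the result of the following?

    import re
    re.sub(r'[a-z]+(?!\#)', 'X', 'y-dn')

'X-X'

The negative lookahead/lookbehind blocks any match where the forbidden context is present.
Matches: at [0:1] → 'y'; at [2:4] → 'dn'.
Every occurrence is swapped for 'X'.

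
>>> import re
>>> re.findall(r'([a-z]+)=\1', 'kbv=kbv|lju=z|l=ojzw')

['kbv']

A backreference is literal: `\1` must see the identical characters the first group matched.
Scanning left to right: at [0:7] match 'kbv=kbv', group 1 = 'kbv'.
One capturing group, so `findall` returns just the captured substring from the one match — 1 in all.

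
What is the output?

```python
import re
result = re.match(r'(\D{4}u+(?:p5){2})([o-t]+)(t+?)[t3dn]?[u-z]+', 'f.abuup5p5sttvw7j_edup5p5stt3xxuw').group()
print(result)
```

This matches exactly 4 of a non-digit, then one or more of a literal 'u', then the literal 'p5' repeated 2 times (captured); then one or more of a character in [o-t] (captured); then one or more of a literal 't' (lazy) (captured); then optionally one of [t3dn], then one or more of a character in [u-z].
`re.match` won't scan ahead — the pattern has to work from the very first character.
The match spans [0:15] → 'f.abuup5p5sttvw'.
Captured: group 1 = 'f.abuup5p5', group 2 = 'st', group 3 = 't'.

f.abuup5p5sttvw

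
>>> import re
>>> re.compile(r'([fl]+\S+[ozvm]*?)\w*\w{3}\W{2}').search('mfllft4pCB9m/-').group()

'fllft4pCB9m/-'

The pattern matches one or more of one of [fl], then one or more of a non-whitespace character, then zero or more of one of [ozvm] (lazy) (captured); then zero or more of a word character, then exactly 3 of a word character, then exactly 2 of a non-word character.
`re.search` scans for the first position where the pattern succeeds.
The match spans [1:14] → 'fllft4pCB9m/-'.
Captured: group 1 = 'fllft4pC'.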